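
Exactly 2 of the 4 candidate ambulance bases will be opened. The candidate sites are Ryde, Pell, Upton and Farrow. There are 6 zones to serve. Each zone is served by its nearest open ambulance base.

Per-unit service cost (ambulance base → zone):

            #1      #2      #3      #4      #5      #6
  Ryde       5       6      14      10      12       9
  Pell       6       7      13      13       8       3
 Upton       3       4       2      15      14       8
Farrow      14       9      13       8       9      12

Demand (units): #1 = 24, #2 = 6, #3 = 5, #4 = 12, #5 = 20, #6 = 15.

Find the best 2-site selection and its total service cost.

With exactly 2 open, each zone uses its cheapest among the chosen.
{Pell, Upton}: #1→Upton 3·24=72, #2→Upton 4·6=24, #3→Upton 2·5=10, #4→Pell 13·12=156, #5→Pell 8·20=160, #6→Pell 3·15=45. Service cost 467.
{Upton, Farrow}: service cost 502
{Ryde, Pell}: service cost 546
Among all 6 size-2 choices, {Pell, Upton} is lowest.

Choose Pell and Upton; total service cost 467.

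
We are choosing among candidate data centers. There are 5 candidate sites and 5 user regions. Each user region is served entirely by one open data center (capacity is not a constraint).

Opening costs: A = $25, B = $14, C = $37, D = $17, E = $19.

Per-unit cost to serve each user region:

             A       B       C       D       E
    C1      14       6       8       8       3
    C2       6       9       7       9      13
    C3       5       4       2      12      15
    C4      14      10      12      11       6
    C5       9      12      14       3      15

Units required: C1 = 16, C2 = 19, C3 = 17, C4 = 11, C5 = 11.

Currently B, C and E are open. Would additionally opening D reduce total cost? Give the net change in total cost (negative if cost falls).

Yes — net change −82 (cost falls by 82).

Current service cost with {B, C, E}: 413.
Adding D: each user region re-picks its cheapest; new service cost 314, saving 99.
Extra fixed cost: 17. Net change = 17 − 99 = -82.
(Totals: 483 → 401.)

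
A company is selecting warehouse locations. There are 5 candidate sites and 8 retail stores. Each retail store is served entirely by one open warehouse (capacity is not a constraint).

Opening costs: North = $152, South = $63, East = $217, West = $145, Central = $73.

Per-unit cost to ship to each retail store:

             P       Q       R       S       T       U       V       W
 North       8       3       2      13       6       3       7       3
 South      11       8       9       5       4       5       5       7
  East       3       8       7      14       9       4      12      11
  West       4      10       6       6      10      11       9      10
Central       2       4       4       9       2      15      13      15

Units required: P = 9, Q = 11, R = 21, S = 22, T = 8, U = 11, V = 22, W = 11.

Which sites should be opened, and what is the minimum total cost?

For any fixed open set, each retail store goes to its cheapest open site; total = fixed + service.
{South, Central}: P→Central 2·9=18, Q→Central 4·11=44, R→Central 4·21=84, S→South 5·22=110, T→Central 2·8=16, U→South 5·11=55, V→South 5·22=110, W→South 7·11=77. Service 514; fixed 136; total 650.
{North, South}: P→North 8·9=72, Q→North 3·11=33, R→North 2·21=42, S→South 5·22=110, T→South 4·8=32, U→North 3·11=33, V→South 5·22=110, W→North 3·11=33. Service 465; fixed 215; total 680.
{North, South, Central}: P→Central 2·9=18, Q→North 3·11=33, R→North 2·21=42, S→South 5·22=110, T→Central 2·8=16, U→North 3·11=33, V→South 5·22=110, W→North 3·11=33. Service 395; fixed 288; total 683.
{North, South, East, West, Central}: service 395 + fixed 650 = 1045
No other subset beats 650.

Open South and Central; minimum total cost 650.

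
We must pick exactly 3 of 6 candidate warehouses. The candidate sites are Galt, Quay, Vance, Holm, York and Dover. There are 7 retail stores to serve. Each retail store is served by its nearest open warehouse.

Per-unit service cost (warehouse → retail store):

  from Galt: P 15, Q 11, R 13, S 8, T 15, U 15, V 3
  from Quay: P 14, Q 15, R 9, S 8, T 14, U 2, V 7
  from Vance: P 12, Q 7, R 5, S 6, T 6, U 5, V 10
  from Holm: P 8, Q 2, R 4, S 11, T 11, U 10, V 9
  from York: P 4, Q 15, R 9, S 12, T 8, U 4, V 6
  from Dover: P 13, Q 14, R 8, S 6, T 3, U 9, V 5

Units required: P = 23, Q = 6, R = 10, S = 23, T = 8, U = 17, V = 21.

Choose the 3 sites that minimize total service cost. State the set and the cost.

Choose Holm, York and Dover; total service cost 479.

With exactly 3 open, each retail store uses its cheapest among the chosen.
{Holm, York, Dover}: P→York 4·23=92, Q→Holm 2·6=12, R→Holm 4·10=40, S→Dover 6·23=138, T→Dover 3·8=24, U→York 4·17=68, V→Dover 5·21=105. Service cost 479.
{Galt, Vance, York}: service cost 501
{Vance, York, Dover}: service cost 519
Among all 20 size-3 choices, {Holm, York, Dover} is lowest.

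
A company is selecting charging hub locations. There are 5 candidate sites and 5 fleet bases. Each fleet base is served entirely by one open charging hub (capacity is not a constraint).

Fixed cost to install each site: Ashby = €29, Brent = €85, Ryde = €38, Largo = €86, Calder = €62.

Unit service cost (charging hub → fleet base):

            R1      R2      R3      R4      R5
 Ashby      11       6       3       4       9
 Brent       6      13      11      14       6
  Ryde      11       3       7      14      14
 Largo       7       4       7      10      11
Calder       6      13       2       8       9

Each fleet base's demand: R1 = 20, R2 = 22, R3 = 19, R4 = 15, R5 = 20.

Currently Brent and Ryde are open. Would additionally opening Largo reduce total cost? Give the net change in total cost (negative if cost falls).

No — net change +26 (cost rises by 26).

Current service cost with {Brent, Ryde}: 649.
Adding Largo: each fleet base re-picks its cheapest; new service cost 589, saving 60.
Extra fixed cost: 86. Net change = 86 − 60 = 26.
(Totals: 772 → 798.)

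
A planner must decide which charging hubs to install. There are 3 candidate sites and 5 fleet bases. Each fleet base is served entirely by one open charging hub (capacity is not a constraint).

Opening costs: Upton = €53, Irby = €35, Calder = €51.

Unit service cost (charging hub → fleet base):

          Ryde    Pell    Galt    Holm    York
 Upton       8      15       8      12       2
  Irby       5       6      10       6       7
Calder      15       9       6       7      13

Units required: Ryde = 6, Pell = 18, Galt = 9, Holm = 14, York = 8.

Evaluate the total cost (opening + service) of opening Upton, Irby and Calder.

Each fleet base is assigned to its cheapest site among the open ones.
{Upton, Irby, Calder}: Ryde→Irby 5·6=30, Pell→Irby 6·18=108, Galt→Calder 6·9=54, Holm→Irby 6·14=84, York→Upton 2·8=16. Service 292; fixed 139; total 431.

Total cost: 431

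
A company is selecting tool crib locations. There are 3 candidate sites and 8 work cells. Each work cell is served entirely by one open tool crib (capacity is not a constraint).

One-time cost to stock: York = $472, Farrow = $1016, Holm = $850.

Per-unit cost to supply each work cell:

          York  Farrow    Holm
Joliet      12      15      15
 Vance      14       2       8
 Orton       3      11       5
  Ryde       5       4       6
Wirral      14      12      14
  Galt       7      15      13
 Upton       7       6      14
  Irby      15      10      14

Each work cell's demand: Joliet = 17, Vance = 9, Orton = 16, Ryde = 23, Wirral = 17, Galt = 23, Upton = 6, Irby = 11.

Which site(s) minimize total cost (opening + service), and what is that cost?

For any fixed open set, each work cell goes to its cheapest open site; total = fixed + service.
{York}: Joliet→York 12·17=204, Vance→York 14·9=126, Orton→York 3·16=48, Ryde→York 5·23=115, Wirral→York 14·17=238, Galt→York 7·23=161, Upton→York 7·6=42, Irby→York 15·11=165. Service 1099; fixed 472; total 1571.
{Holm}: Joliet→Holm 15·17=255, Vance→Holm 8·9=72, Orton→Holm 5·16=80, Ryde→Holm 6·23=138, Wirral→Holm 14·17=238, Galt→Holm 13·23=299, Upton→Holm 14·6=84, Irby→Holm 14·11=154. Service 1320; fixed 850; total 2170.
{Farrow}: service 1236 + fixed 1016 = 2252
{York, Farrow, Holm}: Joliet→York 12·17=204, Vance→Farrow 2·9=18, Orton→York 3·16=48, Ryde→Farrow 4·23=92, Wirral→Farrow 12·17=204, Galt→York 7·23=161, Upton→Farrow 6·6=36, Irby→Farrow 10·11=110. Service 873; fixed 2338; total 3211.
No other subset beats 1571.

Open York only; minimum total cost 1571.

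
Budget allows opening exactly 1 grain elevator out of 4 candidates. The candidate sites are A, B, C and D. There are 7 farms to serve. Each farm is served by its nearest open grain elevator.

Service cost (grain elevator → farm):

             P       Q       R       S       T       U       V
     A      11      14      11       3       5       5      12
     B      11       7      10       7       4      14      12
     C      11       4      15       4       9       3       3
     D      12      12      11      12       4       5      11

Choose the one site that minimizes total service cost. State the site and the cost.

Choose C only; total service cost 49.

With exactly 1 open, each farm uses its cheapest among the chosen.
{C}: P→C 11, Q→C 4, R→C 15, S→C 4, T→C 9, U→C 3, V→C 3. Service cost 49.
{A}: service cost 61
{B}: service cost 65
Among all 4 size-1 choices, {C} is lowest.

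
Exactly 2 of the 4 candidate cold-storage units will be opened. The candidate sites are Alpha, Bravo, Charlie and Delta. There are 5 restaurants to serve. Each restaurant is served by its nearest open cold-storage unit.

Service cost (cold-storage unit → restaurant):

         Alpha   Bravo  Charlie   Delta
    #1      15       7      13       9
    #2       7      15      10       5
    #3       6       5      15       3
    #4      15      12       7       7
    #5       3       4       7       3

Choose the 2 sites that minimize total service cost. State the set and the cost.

With exactly 2 open, each restaurant uses its cheapest among the chosen.
{Bravo, Delta}: #1→Bravo 7, #2→Delta 5, #3→Delta 3, #4→Delta 7, #5→Delta 3. Service cost 25.
{Alpha, Delta}: service cost 27
{Charlie, Delta}: service cost 27
Among all 6 size-2 choices, {Bravo, Delta} is lowest.

Choose Bravo and Delta; total service cost 25.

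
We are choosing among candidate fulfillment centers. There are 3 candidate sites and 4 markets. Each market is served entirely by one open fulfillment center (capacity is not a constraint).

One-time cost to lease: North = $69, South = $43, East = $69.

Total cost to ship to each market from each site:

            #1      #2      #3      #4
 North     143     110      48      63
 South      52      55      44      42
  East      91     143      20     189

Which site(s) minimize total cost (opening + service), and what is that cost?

Open South only; minimum total cost 236.

For any fixed open set, each market goes to its cheapest open site; total = fixed + service.
{South}: #1→South 52, #2→South 55, #3→South 44, #4→South 42. Service 193; fixed 43; total 236.
{South, East}: #1→South 52, #2→South 55, #3→East 20, #4→South 42. Service 169; fixed 112; total 281.
{North, South}: service 193 + fixed 112 = 305
{North, South, East}: #1→South 52, #2→South 55, #3→East 20, #4→South 42. Service 169; fixed 181; total 350.
No other subset beats 236.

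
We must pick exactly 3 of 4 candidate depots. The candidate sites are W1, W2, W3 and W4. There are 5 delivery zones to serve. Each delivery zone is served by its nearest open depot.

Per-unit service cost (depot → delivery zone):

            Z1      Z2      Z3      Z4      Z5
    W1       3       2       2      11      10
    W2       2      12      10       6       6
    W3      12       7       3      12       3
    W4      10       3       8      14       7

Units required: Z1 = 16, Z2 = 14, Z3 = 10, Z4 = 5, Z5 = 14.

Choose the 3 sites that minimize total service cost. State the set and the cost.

Choose W1, W2 and W3; total service cost 152.

With exactly 3 open, each delivery zone uses its cheapest among the chosen.
{W1, W2, W3}: Z1→W2 2·16=32, Z2→W1 2·14=28, Z3→W1 2·10=20, Z4→W2 6·5=30, Z5→W3 3·14=42. Service cost 152.
{W2, W3, W4}: service cost 176
{W1, W3, W4}: service cost 193
Among all 4 size-3 choices, {W1, W2, W3} is lowest.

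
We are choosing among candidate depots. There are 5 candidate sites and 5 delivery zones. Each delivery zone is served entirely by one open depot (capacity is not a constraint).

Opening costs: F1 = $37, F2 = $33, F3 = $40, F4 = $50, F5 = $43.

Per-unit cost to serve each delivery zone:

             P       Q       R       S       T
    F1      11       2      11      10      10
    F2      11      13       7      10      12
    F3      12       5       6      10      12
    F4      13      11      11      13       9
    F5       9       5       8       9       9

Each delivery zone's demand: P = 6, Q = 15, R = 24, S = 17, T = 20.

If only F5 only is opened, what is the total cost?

Each delivery zone is assigned to its cheapest site among the open ones.
{F5}: P→F5 9·6=54, Q→F5 5·15=75, R→F5 8·24=192, S→F5 9·17=153, T→F5 9·20=180. Service 654; fixed 43; total 697.

Total cost: 697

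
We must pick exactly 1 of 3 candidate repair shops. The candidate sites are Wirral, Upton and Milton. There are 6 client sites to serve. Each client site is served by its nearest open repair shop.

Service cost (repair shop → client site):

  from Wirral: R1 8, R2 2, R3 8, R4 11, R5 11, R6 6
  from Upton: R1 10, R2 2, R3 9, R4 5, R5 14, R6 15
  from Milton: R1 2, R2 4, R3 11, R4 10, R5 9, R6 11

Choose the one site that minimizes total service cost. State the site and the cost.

Choose Wirral only; total service cost 46.

With exactly 1 open, each client site uses its cheapest among the chosen.
{Wirral}: R1→Wirral 8, R2→Wirral 2, R3→Wirral 8, R4→Wirral 11, R5→Wirral 11, R6→Wirral 6. Service cost 46.
{Milton}: service cost 47
{Upton}: service cost 55
Among all 3 size-1 choices, {Wirral} is lowest.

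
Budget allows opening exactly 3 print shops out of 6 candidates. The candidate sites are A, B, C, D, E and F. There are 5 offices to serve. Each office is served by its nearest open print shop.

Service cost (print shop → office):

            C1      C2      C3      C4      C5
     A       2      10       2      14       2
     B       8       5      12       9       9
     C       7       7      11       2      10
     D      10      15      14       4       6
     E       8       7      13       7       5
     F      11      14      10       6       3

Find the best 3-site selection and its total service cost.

Choose A, B and C; total service cost 13.

With exactly 3 open, each office uses its cheapest among the chosen.
{A, B, C}: C1→A 2, C2→B 5, C3→A 2, C4→C 2, C5→A 2. Service cost 13.
{A, B, D}: service cost 15
{A, C, D}: service cost 15
Among all 20 size-3 choices, {A, B, C} is lowest.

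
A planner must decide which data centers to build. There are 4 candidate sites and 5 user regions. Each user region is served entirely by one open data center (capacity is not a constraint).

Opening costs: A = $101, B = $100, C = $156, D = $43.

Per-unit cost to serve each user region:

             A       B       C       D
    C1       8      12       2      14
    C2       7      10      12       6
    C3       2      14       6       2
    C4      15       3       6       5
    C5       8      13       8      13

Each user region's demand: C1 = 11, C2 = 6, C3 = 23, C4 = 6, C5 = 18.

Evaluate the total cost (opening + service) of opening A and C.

Each user region is assigned to its cheapest site among the open ones.
{A, C}: C1→C 2·11=22, C2→A 7·6=42, C3→A 2·23=46, C4→C 6·6=36, C5→A 8·18=144. Service 290; fixed 257; total 547.

Total cost: 547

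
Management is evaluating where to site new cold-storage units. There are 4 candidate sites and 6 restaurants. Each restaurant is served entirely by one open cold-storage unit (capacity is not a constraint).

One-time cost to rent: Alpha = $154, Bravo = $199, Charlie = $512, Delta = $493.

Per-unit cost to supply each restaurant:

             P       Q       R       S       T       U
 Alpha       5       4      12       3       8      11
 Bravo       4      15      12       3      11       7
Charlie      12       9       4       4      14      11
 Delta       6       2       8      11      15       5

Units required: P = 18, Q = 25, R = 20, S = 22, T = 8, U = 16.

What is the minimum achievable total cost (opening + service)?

For any fixed open set, each restaurant goes to its cheapest open site; total = fixed + service.
{Alpha}: P→Alpha 5·18=90, Q→Alpha 4·25=100, R→Alpha 12·20=240, S→Alpha 3·22=66, T→Alpha 8·8=64, U→Alpha 11·16=176. Service 736; fixed 154; total 890.
{Alpha, Bravo}: service 654 + fixed 353 = 1007
{Bravo}: service 953 + fixed 199 = 1152
{Alpha, Bravo, Charlie, Delta}: P→Bravo 4·18=72, Q→Delta 2·25=50, R→Charlie 4·20=80, S→Alpha 3·22=66, T→Alpha 8·8=64, U→Delta 5·16=80. Service 412; fixed 1358; total 1770.
(All 15 nonempty subsets were checked; Alpha only is lowest.)

Minimum total cost: 890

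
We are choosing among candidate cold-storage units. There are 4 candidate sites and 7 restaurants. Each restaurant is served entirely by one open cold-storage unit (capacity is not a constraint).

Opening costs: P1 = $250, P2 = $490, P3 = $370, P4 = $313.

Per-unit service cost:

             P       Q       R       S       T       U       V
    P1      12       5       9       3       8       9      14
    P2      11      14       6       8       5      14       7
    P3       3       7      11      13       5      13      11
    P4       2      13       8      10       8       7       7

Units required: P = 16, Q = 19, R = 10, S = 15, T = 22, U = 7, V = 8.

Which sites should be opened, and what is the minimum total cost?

Open P1 only; minimum total cost 1023.

For any fixed open set, each restaurant goes to its cheapest open site; total = fixed + service.
{P1}: P→P1 12·16=192, Q→P1 5·19=95, R→P1 9·10=90, S→P1 3·15=45, T→P1 8·22=176, U→P1 9·7=63, V→P1 14·8=112. Service 773; fixed 250; total 1023.
{P1, P4}: P→P4 2·16=32, Q→P1 5·19=95, R→P4 8·10=80, S→P1 3·15=45, T→P1 8·22=176, U→P4 7·7=49, V→P4 7·8=56. Service 533; fixed 563; total 1096.
{P4}: service 790 + fixed 313 = 1103
{P1, P2, P3, P4}: service 447 + fixed 1423 = 1870
No other subset beats 1023.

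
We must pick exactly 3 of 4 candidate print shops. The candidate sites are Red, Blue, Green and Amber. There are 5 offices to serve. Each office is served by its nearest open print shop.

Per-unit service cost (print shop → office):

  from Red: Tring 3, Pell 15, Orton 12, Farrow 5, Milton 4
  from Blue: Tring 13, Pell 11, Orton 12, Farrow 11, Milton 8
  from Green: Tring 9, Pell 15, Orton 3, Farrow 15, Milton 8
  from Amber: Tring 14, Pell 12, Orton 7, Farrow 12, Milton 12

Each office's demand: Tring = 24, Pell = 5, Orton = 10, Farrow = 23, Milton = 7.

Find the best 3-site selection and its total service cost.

Choose Red, Blue and Green; total service cost 300.

With exactly 3 open, each office uses its cheapest among the chosen.
{Red, Blue, Green}: Tring→Red 3·24=72, Pell→Blue 11·5=55, Orton→Green 3·10=30, Farrow→Red 5·23=115, Milton→Red 4·7=28. Service cost 300.
{Red, Green, Amber}: service cost 305
{Red, Blue, Amber}: service cost 340
Among all 4 size-3 choices, {Red, Blue, Green} is lowest.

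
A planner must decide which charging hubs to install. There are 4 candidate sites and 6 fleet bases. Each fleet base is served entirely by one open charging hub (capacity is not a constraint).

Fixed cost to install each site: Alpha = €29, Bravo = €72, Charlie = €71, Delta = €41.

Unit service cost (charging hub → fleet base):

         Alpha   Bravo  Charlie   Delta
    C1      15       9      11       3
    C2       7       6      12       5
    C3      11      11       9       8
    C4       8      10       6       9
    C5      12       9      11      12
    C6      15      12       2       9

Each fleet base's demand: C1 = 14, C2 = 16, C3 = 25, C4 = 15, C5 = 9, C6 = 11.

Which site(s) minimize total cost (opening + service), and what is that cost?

For any fixed open set, each fleet base goes to its cheapest open site; total = fixed + service.
{Charlie, Delta}: C1→Delta 3·14=42, C2→Delta 5·16=80, C3→Delta 8·25=200, C4→Charlie 6·15=90, C5→Charlie 11·9=99, C6→Charlie 2·11=22. Service 533; fixed 112; total 645.
{Alpha, Charlie, Delta}: service 533 + fixed 141 = 674
{Bravo, Charlie, Delta}: service 515 + fixed 184 = 699
{Alpha, Bravo, Charlie, Delta}: service 515 + fixed 213 = 728
No other subset beats 645.

Open Charlie and Delta; minimum total cost 645.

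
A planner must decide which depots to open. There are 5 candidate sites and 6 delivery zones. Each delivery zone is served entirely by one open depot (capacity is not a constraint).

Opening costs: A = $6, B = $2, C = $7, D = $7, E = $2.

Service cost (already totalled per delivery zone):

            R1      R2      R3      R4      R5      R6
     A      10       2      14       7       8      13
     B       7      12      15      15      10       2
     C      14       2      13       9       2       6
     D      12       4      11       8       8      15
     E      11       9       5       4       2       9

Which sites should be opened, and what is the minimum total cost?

For any fixed open set, each delivery zone goes to its cheapest open site; total = fixed + service.
{A, B, E}: R1→B 7, R2→A 2, R3→E 5, R4→E 4, R5→E 2, R6→B 2. Service 22; fixed 10; total 32.
{B, C, E}: service 22 + fixed 11 = 33
{B, E}: R1→B 7, R2→E 9, R3→E 5, R4→E 4, R5→E 2, R6→B 2. Service 29; fixed 4; total 33.
{A, B, C, D, E}: service 22 + fixed 24 = 46
No other subset beats 32.

Open A, B and E; minimum total cost 32.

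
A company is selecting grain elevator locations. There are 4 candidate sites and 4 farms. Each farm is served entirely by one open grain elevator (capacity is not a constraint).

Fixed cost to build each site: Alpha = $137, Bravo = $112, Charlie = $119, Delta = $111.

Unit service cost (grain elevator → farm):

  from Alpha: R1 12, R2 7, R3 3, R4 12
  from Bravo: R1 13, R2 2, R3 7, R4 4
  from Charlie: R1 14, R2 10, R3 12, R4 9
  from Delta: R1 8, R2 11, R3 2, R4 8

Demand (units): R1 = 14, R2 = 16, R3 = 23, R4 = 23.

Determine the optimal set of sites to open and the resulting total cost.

For any fixed open set, each farm goes to its cheapest open site; total = fixed + service.
{Bravo, Delta}: R1→Delta 8·14=112, R2→Bravo 2·16=32, R3→Delta 2·23=46, R4→Bravo 4·23=92. Service 282; fixed 223; total 505.
{Bravo}: service 467 + fixed 112 = 579
{Alpha, Bravo}: R1→Alpha 12·14=168, R2→Bravo 2·16=32, R3→Alpha 3·23=69, R4→Bravo 4·23=92. Service 361; fixed 249; total 610.
{Alpha, Bravo, Charlie, Delta}: service 282 + fixed 479 = 761
No other subset beats 505.

Open Bravo and Delta; minimum total cost 505.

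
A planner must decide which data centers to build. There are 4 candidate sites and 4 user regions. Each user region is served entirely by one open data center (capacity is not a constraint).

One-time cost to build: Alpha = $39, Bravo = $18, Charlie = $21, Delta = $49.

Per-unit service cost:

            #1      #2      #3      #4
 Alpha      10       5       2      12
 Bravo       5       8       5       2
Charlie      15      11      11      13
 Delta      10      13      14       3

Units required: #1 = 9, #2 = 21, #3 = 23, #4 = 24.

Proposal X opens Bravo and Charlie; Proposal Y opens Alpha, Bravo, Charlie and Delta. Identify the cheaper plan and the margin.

Proposal X: {Bravo, Charlie}: #1→Bravo 5·9=45, #2→Bravo 8·21=168, #3→Bravo 5·23=115, #4→Bravo 2·24=48. Service 376; fixed 39; total 415.
Proposal Y: {Alpha, Bravo, Charlie, Delta}: #1→Bravo 5·9=45, #2→Alpha 5·21=105, #3→Alpha 2·23=46, #4→Bravo 2·24=48. Service 244; fixed 127; total 371.
Difference: |415 − 371| = 44.

Proposal Y is cheaper by 44.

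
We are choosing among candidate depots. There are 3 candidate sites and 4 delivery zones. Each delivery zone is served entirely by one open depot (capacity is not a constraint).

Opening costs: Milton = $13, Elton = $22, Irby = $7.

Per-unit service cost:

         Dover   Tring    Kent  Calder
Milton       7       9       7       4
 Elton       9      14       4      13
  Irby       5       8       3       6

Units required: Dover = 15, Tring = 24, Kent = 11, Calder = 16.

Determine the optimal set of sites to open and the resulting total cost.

Open Milton and Irby; minimum total cost 384.

For any fixed open set, each delivery zone goes to its cheapest open site; total = fixed + service.
{Milton, Irby}: Dover→Irby 5·15=75, Tring→Irby 8·24=192, Kent→Irby 3·11=33, Calder→Milton 4·16=64. Service 364; fixed 20; total 384.
{Irby}: Dover→Irby 5·15=75, Tring→Irby 8·24=192, Kent→Irby 3·11=33, Calder→Irby 6·16=96. Service 396; fixed 7; total 403.
{Milton, Elton, Irby}: Dover→Irby 5·15=75, Tring→Irby 8·24=192, Kent→Irby 3·11=33, Calder→Milton 4·16=64. Service 364; fixed 42; total 406.
No other subset beats 384.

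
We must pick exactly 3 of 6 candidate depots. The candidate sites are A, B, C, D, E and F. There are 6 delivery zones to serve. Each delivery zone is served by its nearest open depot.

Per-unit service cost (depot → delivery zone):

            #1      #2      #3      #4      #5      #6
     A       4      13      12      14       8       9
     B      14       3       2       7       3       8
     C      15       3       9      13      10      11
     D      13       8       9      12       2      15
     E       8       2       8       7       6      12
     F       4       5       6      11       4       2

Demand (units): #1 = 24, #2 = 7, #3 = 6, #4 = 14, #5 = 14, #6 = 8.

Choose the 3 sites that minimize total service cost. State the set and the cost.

With exactly 3 open, each delivery zone uses its cheapest among the chosen.
{B, D, F}: #1→F 4·24=96, #2→B 3·7=21, #3→B 2·6=12, #4→B 7·14=98, #5→D 2·14=28, #6→F 2·8=16. Service cost 271.
{B, E, F}: service cost 278
{A, B, F}: service cost 285
Among all 20 size-3 choices, {B, D, F} is lowest.

Choose B, D and F; total service cost 271.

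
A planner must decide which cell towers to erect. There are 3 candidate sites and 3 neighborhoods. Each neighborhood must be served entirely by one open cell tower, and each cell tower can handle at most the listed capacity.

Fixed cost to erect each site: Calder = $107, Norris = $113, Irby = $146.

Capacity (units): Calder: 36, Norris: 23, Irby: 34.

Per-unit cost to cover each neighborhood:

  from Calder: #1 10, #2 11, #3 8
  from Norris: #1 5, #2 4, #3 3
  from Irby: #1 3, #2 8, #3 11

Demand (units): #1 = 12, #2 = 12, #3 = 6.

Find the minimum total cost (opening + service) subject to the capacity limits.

Minimum total cost: 344

Open {Irby}: #1→Irby 3·12=36, #2→Irby 8·12=96, #3→Irby 11·6=66.
Loads: Irby carries 30/34. Service 198; fixed 146; total 344.
Next best feasible plan costs 361.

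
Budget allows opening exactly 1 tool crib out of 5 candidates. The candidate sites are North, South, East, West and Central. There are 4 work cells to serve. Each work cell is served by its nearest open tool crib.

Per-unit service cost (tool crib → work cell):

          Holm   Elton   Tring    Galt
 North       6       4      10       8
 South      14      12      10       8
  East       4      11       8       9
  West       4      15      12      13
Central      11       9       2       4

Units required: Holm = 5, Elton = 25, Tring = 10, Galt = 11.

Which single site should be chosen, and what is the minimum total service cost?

Choose North only; total service cost 318.

With exactly 1 open, each work cell uses its cheapest among the chosen.
{North}: Holm→North 6·5=30, Elton→North 4·25=100, Tring→North 10·10=100, Galt→North 8·11=88. Service cost 318.
{Central}: service cost 344
{East}: service cost 474
Among all 5 size-1 choices, {North} is lowest.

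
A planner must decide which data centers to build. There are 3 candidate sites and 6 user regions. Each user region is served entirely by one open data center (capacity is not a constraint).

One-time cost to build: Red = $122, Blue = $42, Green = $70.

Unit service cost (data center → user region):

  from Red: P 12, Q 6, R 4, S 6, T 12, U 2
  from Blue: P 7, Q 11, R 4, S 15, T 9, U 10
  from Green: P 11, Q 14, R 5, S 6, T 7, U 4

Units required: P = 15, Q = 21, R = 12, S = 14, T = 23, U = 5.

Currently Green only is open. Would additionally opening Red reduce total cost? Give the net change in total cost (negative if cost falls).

Current service cost with {Green}: 784.
Adding Red: each user region re-picks its cheapest; new service cost 594, saving 190.
Extra fixed cost: 122. Net change = 122 − 190 = -68.
(Totals: 854 → 786.)

Yes — net change −68 (cost falls by 68).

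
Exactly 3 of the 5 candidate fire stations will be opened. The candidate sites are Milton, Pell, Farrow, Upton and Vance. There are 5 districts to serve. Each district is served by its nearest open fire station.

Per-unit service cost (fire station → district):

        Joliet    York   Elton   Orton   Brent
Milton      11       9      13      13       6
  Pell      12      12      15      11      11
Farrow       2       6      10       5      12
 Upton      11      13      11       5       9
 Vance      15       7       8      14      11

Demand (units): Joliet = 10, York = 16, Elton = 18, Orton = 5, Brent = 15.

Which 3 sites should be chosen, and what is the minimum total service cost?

Choose Milton, Farrow and Vance; total service cost 375.

With exactly 3 open, each district uses its cheapest among the chosen.
{Milton, Farrow, Vance}: Joliet→Farrow 2·10=20, York→Farrow 6·16=96, Elton→Vance 8·18=144, Orton→Farrow 5·5=25, Brent→Milton 6·15=90. Service cost 375.
{Milton, Pell, Farrow}: service cost 411
{Milton, Farrow, Upton}: service cost 411
Among all 10 size-3 choices, {Milton, Farrow, Vance} is lowest.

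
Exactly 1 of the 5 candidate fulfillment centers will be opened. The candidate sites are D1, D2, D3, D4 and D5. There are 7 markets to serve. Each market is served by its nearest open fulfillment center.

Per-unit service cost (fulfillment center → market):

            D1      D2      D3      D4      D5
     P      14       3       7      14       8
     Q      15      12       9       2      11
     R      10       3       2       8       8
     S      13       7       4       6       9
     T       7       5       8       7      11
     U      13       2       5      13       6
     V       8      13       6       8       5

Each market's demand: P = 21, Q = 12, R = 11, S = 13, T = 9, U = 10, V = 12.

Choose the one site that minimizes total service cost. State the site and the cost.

With exactly 1 open, each market uses its cheapest among the chosen.
{D3}: P→D3 7·21=147, Q→D3 9·12=108, R→D3 2·11=22, S→D3 4·13=52, T→D3 8·9=72, U→D3 5·10=50, V→D3 6·12=72. Service cost 523.
{D2}: service cost 552
{D5}: service cost 724
Among all 5 size-1 choices, {D3} is lowest.

Choose D3 only; total service cost 523.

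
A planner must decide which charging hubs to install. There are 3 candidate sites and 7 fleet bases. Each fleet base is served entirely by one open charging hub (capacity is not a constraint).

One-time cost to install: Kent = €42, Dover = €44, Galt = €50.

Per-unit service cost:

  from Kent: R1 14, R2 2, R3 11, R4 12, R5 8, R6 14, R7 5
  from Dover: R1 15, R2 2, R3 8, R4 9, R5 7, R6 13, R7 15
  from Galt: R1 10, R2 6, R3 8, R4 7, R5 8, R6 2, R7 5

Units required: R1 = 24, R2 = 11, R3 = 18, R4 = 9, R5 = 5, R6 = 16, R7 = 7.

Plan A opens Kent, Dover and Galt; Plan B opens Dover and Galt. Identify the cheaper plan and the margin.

Plan A: {Kent, Dover, Galt}: R1→Galt 10·24=240, R2→Kent 2·11=22, R3→Dover 8·18=144, R4→Galt 7·9=63, R5→Dover 7·5=35, R6→Galt 2·16=32, R7→Kent 5·7=35. Service 571; fixed 136; total 707.
Plan B: {Dover, Galt}: R1→Galt 10·24=240, R2→Dover 2·11=22, R3→Dover 8·18=144, R4→Galt 7·9=63, R5→Dover 7·5=35, R6→Galt 2·16=32, R7→Galt 5·7=35. Service 571; fixed 94; total 665.
Difference: |707 − 665| = 42.

Plan B is cheaper by 42.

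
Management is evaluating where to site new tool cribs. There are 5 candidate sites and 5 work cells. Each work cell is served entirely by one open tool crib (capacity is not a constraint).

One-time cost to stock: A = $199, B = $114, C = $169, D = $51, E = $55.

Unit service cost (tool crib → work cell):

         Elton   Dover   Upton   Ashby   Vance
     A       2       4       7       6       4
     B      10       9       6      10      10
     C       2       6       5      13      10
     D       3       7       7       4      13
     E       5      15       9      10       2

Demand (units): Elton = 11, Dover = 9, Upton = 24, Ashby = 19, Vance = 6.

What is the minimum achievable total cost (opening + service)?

For any fixed open set, each work cell goes to its cheapest open site; total = fixed + service.
{D, E}: Elton→D 3·11=33, Dover→D 7·9=63, Upton→D 7·24=168, Ashby→D 4·19=76, Vance→E 2·6=12. Service 352; fixed 106; total 458.
{D}: service 418 + fixed 51 = 469
{B, D}: Elton→D 3·11=33, Dover→D 7·9=63, Upton→B 6·24=144, Ashby→D 4·19=76, Vance→B 10·6=60. Service 376; fixed 165; total 541.
{A, B, C, D, E}: Elton→A 2·11=22, Dover→A 4·9=36, Upton→C 5·24=120, Ashby→D 4·19=76, Vance→E 2·6=12. Service 266; fixed 588; total 854.
No other subset beats 458.

Minimum total cost: 458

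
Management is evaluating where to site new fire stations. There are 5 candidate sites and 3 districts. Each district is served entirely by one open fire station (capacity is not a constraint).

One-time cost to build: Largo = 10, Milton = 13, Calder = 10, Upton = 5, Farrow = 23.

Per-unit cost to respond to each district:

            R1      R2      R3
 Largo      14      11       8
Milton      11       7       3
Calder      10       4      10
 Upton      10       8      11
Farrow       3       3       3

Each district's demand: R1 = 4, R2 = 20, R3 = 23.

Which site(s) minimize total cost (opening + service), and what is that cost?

For any fixed open set, each district goes to its cheapest open site; total = fixed + service.
{Farrow}: R1→Farrow 3·4=12, R2→Farrow 3·20=60, R3→Farrow 3·23=69. Service 141; fixed 23; total 164.
{Upton, Farrow}: service 141 + fixed 28 = 169
{Largo, Farrow}: R1→Farrow 3·4=12, R2→Farrow 3·20=60, R3→Farrow 3·23=69. Service 141; fixed 33; total 174.
{Largo, Milton, Calder, Upton, Farrow}: R1→Farrow 3·4=12, R2→Farrow 3·20=60, R3→Milton 3·23=69. Service 141; fixed 61; total 202.
No other subset beats 164.

Open Farrow only; minimum total cost 164.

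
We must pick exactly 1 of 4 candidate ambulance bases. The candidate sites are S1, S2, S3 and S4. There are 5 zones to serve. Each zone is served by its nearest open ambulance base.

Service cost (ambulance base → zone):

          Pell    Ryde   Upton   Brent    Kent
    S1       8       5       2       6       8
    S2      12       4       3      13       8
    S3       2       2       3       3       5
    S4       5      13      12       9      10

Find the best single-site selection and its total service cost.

Choose S3 only; total service cost 15.

With exactly 1 open, each zone uses its cheapest among the chosen.
{S3}: Pell→S3 2, Ryde→S3 2, Upton→S3 3, Brent→S3 3, Kent→S3 5. Service cost 15.
{S1}: service cost 29
{S2}: service cost 40
Among all 4 size-1 choices, {S3} is lowest.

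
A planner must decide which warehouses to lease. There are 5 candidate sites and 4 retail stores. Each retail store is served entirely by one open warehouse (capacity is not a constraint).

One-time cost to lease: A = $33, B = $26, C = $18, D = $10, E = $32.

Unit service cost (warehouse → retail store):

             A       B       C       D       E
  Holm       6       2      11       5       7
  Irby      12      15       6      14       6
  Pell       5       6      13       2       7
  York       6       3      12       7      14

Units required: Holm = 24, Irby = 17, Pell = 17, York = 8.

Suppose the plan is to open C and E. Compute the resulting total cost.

Each retail store is assigned to its cheapest site among the open ones.
{C, E}: Holm→E 7·24=168, Irby→C 6·17=102, Pell→E 7·17=119, York→C 12·8=96. Service 485; fixed 50; total 535.

Total cost: 535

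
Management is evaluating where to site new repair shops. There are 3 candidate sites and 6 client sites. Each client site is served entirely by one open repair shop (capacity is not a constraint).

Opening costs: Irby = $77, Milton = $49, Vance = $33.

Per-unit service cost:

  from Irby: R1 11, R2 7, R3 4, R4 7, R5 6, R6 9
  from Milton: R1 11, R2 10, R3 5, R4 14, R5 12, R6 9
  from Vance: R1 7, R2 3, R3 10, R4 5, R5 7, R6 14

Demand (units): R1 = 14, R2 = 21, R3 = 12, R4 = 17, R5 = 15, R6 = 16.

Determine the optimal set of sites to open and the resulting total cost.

For any fixed open set, each client site goes to its cheapest open site; total = fixed + service.
{Milton, Vance}: R1→Vance 7·14=98, R2→Vance 3·21=63, R3→Milton 5·12=60, R4→Vance 5·17=85, R5→Vance 7·15=105, R6→Milton 9·16=144. Service 555; fixed 82; total 637.
{Irby, Vance}: service 528 + fixed 110 = 638
{Irby, Milton, Vance}: R1→Vance 7·14=98, R2→Vance 3·21=63, R3→Irby 4·12=48, R4→Vance 5·17=85, R5→Irby 6·15=90, R6→Irby 9·16=144. Service 528; fixed 159; total 687.
{Vance}: R1→Vance 7·14=98, R2→Vance 3·21=63, R3→Vance 10·12=120, R4→Vance 5·17=85, R5→Vance 7·15=105, R6→Vance 14·16=224. Service 695; fixed 33; total 728.
(All 7 nonempty subsets were checked; Milton and Vance is lowest.)

Open Milton and Vance; minimum total cost 637.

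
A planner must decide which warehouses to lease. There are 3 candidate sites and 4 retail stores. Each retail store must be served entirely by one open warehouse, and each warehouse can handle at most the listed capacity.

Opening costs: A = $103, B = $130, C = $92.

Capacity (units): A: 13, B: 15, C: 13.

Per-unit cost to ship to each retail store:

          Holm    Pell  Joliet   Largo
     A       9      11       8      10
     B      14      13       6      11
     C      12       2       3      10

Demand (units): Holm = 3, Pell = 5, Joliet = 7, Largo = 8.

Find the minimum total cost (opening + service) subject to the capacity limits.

Minimum total cost: 333

Open {A, C}: Holm→A 9·3=27, Pell→C 2·5=10, Joliet→C 3·7=21, Largo→A 10·8=80.
Loads: A carries 11/13, C carries 12/13. Service 138; fixed 195; total 333.
Next best feasible plan costs 368.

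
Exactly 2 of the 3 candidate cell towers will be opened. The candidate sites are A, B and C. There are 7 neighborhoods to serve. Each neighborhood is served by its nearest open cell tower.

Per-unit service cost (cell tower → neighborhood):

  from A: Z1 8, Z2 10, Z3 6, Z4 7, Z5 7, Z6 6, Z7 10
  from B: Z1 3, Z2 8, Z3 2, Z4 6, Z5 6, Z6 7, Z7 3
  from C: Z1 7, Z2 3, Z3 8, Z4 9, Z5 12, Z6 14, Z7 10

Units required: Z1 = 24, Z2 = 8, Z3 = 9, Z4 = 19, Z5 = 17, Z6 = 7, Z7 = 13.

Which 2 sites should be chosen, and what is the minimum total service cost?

Choose B and C; total service cost 418.

With exactly 2 open, each neighborhood uses its cheapest among the chosen.
{B, C}: Z1→B 3·24=72, Z2→C 3·8=24, Z3→B 2·9=18, Z4→B 6·19=114, Z5→B 6·17=102, Z6→B 7·7=49, Z7→B 3·13=39. Service cost 418.
{A, B}: service cost 451
{A, C}: service cost 670
Among all 3 size-2 choices, {B, C} is lowest.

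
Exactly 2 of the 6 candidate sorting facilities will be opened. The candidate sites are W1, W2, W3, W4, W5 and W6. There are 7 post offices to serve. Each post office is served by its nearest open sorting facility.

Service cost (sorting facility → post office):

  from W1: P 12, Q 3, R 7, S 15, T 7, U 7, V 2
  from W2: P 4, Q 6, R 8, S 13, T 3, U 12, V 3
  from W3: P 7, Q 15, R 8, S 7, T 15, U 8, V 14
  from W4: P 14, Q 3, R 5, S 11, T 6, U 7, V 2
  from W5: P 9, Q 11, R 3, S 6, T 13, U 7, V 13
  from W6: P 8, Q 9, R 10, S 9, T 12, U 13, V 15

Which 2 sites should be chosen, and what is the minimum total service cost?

Choose W2 and W5; total service cost 32.

With exactly 2 open, each post office uses its cheapest among the chosen.
{W2, W5}: P→W2 4, Q→W2 6, R→W5 3, S→W5 6, T→W2 3, U→W5 7, V→W2 3. Service cost 32.
{W2, W4}: service cost 35
{W4, W5}: service cost 36
Among all 15 size-2 choices, {W2, W5} is lowest.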